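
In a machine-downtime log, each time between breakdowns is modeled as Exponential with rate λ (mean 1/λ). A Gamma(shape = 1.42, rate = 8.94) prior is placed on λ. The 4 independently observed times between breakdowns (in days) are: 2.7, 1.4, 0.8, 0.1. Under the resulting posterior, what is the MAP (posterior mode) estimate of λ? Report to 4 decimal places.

0.3171

With a Gamma(shape α, rate β) prior on the exponential rate λ, the posterior after n observations with total T = Σxᵢ is Gamma(α+n, β+T).
Sum of observations T = 5.0 days; n = 4.
Posterior: Gamma(1.42+4, 8.94+5.0) = Gamma(5.42, 13.94).
Mode = (α−1)/β = 0.3171.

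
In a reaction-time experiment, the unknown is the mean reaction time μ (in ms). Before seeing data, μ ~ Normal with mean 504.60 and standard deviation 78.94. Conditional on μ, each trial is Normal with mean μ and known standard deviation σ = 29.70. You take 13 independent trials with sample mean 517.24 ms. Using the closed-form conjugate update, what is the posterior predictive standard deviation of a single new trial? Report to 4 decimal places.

For Normal data with known variance σ², a Normal(μ₀, σ₀²) prior on μ is conjugate. Posterior precision = 1/σ₀² + n/σ²; posterior mean is the precision-weighted average of μ₀ and x̄.
σ₀² = 78.94² = 6231.5236, σ² = 29.70² = 882.09; σ² + n·σ₀² = 882.09 + 13·6231.5236 = 81891.8968.
Posterior precision = 1/σ₀² + n/σ² = 1/6231.5236 + 13/882.09 = (σ² + n·σ₀²)/(σ₀²σ²) = 81891.8968/(6231.5236·882.09); posterior variance σₙ² = σ₀²σ²/(σ² + n·σ₀²) = 6231.5236·882.09/81891.8968 = 67.122205.
Predictive variance for one new observation = σₙ² + σ² = 6231.5236·882.09/81891.8968 + 882.09 = σ²·(σ₀² + 81891.8968)/81891.8968 = 882.09·88123.4204/81891.8968 = 949.212205; SD = √(882.09·88123.4204/81891.8968) = 30.8093.

30.8093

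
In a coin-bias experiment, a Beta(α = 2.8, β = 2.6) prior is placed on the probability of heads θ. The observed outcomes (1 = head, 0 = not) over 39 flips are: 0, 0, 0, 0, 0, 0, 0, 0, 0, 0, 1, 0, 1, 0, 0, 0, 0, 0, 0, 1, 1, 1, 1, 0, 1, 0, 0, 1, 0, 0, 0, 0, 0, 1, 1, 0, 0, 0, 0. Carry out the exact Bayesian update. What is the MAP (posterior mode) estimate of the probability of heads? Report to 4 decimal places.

0.2783

The Beta prior is conjugate to a Binomial/Bernoulli likelihood; the update adds successes to α and failures to β.
Posterior: Beta(α+k, β+n−k) = Beta(2.8+10, 2.6+29) = Beta(12.8, 31.6).
Mode of Beta(a,b) for a,b>1 is (a−1)/(a+b−2) = 11.8/42.4 = 0.2783.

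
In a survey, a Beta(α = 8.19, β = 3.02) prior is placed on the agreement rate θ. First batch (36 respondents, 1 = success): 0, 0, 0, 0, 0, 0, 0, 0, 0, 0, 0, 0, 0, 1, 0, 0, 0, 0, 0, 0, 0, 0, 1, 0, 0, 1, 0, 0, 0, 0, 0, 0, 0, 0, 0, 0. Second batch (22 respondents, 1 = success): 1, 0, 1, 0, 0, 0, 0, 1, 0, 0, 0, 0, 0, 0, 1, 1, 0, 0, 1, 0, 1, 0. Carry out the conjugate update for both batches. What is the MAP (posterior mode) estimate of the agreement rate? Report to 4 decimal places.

The Beta prior is conjugate to a Binomial/Bernoulli likelihood; the update adds successes to α and failures to β.
After batch 1: Beta(8.19+3, 3.02+33) = Beta(11.19, 36.02).
After batch 2: Beta(11.19+7, 36.02+15) = Beta(18.19, 51.02).
Mode of Beta(a,b) for a,b>1 is (a−1)/(a+b−2) = 17.19/67.21 = 0.2558.

0.2558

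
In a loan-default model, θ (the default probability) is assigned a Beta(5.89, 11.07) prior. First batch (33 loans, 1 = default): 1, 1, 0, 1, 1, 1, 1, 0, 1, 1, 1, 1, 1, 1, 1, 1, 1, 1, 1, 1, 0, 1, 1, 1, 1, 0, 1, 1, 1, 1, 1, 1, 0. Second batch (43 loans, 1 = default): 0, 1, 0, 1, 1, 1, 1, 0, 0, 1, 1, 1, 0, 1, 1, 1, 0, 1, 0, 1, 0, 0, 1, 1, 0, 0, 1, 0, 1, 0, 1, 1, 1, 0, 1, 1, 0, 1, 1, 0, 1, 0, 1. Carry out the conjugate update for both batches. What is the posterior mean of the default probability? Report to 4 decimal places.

The Beta prior is conjugate to a Binomial/Bernoulli likelihood; the update adds successes to α and failures to β.
After batch 1: Beta(5.89+28, 11.07+5) = Beta(33.89, 16.07).
After batch 2: Beta(33.89+26, 16.07+17) = Beta(59.89, 33.07).
Posterior mean = α/(α+β) = 59.89/92.96 = 0.6443.

0.6443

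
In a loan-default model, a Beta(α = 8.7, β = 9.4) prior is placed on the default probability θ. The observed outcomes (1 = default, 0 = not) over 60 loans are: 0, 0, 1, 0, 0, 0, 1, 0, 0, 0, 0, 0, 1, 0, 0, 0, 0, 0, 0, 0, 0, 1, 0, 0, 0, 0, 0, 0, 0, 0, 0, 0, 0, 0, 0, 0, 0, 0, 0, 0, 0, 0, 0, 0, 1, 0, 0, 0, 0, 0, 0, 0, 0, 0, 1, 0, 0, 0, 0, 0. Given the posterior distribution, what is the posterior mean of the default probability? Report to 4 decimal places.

The Beta prior is conjugate to a Binomial/Bernoulli likelihood; the update adds successes to α and failures to β.
Posterior: Beta(α+k, β+n−k) = Beta(8.7+6, 9.4+54) = Beta(14.7, 63.4).
Posterior mean = α/(α+β) = 14.7/78.1 = 0.1882.

0.1882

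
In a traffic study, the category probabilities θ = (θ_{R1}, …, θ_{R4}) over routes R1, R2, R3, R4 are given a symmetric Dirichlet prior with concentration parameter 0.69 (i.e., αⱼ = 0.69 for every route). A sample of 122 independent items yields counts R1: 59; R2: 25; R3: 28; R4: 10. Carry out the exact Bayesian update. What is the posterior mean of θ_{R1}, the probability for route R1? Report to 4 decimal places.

The Dirichlet prior is conjugate to the Multinomial likelihood: each posterior αⱼ = prior αⱼ + observed count nⱼ.
Posterior concentration: (59.69, 25.69, 28.69, 10.69), total = 124.76.
E[θ_{R1}|data] = α_{R1}/Σα = 59.69/124.76 = 0.4784.

0.4784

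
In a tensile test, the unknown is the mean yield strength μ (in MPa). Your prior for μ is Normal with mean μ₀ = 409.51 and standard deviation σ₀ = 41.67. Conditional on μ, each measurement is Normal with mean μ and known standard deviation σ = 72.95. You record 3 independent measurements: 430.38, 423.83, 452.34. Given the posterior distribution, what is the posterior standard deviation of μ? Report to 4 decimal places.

29.6222

For Normal data with known variance σ², a Normal(μ₀, σ₀²) prior on μ is conjugate. Posterior precision = 1/σ₀² + n/σ²; posterior mean is the precision-weighted average of μ₀ and x̄.
σ₀² = 41.67² = 1736.3889, σ² = 72.95² = 5321.7025; σ² + n·σ₀² = 5321.7025 + 3·1736.3889 = 10530.8692.
Posterior precision = 1/σ₀² + n/σ² = 1/1736.3889 + 3/5321.7025 = (σ² + n·σ₀²)/(σ₀²σ²) = 10530.8692/(1736.3889·5321.7025); posterior variance σₙ² = σ₀²σ²/(σ² + n·σ₀²) = 1736.3889·5321.7025/10530.8692 = 877.472218.
Posterior SD = √σₙ² = √(1736.3889·5321.7025/10530.8692) = 29.6222.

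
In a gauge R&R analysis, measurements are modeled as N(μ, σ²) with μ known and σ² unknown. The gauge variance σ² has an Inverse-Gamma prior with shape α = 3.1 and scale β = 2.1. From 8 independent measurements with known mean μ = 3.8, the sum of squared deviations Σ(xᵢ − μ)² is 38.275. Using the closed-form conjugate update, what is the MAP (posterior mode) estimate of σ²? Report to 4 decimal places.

With known mean μ and an Inverse-Gamma(α, β) prior on σ², the Normal likelihood is conjugate: posterior is Inv-Gamma(α + n/2, β + Σ(xᵢ−μ)²/2).
Posterior: Inv-Gamma(3.1 + 8/2, 2.1 + 38.275/2) = Inv-Gamma(7.10, 21.2375).
Mode = β/(α+1) = 21.2375/8.10 = 2.6219.

2.6219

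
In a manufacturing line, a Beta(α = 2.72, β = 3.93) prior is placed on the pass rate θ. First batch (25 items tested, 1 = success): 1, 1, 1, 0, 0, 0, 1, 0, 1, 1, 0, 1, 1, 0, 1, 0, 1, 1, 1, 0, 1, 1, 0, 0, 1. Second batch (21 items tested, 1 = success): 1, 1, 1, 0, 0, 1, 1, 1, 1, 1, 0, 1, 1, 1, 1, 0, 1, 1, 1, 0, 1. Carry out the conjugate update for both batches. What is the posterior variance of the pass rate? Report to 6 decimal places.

0.004292

The Beta prior is conjugate to a Binomial/Bernoulli likelihood; the update adds successes to α and failures to β.
After batch 1: Beta(2.72+15, 3.93+10) = Beta(17.72, 13.93).
After batch 2: Beta(17.72+16, 13.93+5) = Beta(33.72, 18.93).
Var = αβ/((α+β)²(α+β+1)) = 33.72·18.93/(52.65²·53.65) = 0.004292.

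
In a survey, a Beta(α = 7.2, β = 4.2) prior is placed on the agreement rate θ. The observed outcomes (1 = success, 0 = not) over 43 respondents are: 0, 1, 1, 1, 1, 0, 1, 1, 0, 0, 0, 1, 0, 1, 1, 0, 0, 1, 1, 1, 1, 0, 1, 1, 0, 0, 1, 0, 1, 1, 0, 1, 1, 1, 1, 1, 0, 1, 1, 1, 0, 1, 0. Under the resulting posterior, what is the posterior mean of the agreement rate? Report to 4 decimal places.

0.6287

The Beta prior is conjugate to a Binomial/Bernoulli likelihood; the update adds successes to α and failures to β.
Posterior: Beta(α+k, β+n−k) = Beta(7.2+27, 4.2+16) = Beta(34.2, 20.2).
Posterior mean = α/(α+β) = 34.2/54.4 = 0.6287.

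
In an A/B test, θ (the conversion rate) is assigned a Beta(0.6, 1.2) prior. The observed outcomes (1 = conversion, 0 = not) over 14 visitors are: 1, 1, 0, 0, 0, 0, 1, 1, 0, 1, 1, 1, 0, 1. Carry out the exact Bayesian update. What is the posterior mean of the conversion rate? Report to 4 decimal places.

0.5443

The Beta prior is conjugate to a Binomial/Bernoulli likelihood; the update adds successes to α and failures to β.
Posterior: Beta(α+k, β+n−k) = Beta(0.6+8, 1.2+6) = Beta(8.6, 7.2).
Posterior mean = α/(α+β) = 8.6/15.8 = 0.5443.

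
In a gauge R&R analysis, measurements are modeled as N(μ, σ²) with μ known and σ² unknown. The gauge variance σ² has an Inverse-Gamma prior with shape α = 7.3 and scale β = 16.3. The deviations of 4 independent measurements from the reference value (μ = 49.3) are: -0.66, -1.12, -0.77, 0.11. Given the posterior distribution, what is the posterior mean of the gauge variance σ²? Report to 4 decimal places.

2.1021

With known mean μ and an Inverse-Gamma(α, β) prior on σ², the Normal likelihood is conjugate: posterior is Inv-Gamma(α + n/2, β + Σ(xᵢ−μ)²/2).
Σ(xᵢ−μ)² = (-0.66)² + (-1.12)² + (-0.77)² + (0.11)² = 2.2950.
Posterior: Inv-Gamma(7.3 + 4/2, 16.3 + 2.2950/2) = Inv-Gamma(9.30, 17.44750).
E[σ²|data] = β/(α−1) = 17.44750/8.30 = 2.1021.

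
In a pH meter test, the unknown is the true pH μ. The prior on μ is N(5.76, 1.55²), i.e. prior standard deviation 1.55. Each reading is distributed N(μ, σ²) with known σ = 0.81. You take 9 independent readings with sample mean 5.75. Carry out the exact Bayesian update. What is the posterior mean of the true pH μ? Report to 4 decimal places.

For Normal data with known variance σ², a Normal(μ₀, σ₀²) prior on μ is conjugate. Posterior precision = 1/σ₀² + n/σ²; posterior mean is the precision-weighted average of μ₀ and x̄.
n·x̄ = 9·5.75 = 51.75.
σ₀² = 1.55² = 2.4025, σ² = 0.81² = 0.6561; σ² + n·σ₀² = 0.6561 + 9·2.4025 = 22.2786.
Posterior mean = (μ₀/σ₀² + n·x̄/σ²)/(1/σ₀² + n/σ²) = (σ²·μ₀ + σ₀²·n·x̄)/(σ² + n·σ₀²) = (0.6561·5.76 + 2.4025·51.75)/22.2786 = 128.108511/22.2786 = 5.7503.

5.7503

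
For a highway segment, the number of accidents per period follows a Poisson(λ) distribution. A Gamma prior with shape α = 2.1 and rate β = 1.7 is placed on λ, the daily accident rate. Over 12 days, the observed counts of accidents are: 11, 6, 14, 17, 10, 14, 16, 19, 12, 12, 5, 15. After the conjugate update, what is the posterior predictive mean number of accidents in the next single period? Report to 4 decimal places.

11.1752

With a Gamma(shape α, rate β) prior, the Poisson likelihood is conjugate: the posterior is Gamma(α + ΣXᵢ, β + n).
Sum of counts S = 151 over n = 12 days.
Posterior: Gamma(α+S, β+n) = Gamma(2.1+151, 1.7+12) = Gamma(153.1, 13.7).
The predictive distribution for one future period is NegBinom with mean α/β = 11.1752.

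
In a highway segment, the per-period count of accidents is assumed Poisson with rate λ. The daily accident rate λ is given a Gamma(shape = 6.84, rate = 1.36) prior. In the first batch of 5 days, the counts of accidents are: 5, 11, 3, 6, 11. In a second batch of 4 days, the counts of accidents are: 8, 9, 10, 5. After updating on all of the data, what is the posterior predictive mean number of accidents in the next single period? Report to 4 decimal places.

With a Gamma(shape α, rate β) prior, the Poisson likelihood is conjugate: the posterior is Gamma(α + ΣXᵢ, β + n).
Batch 1: sum of counts S = 36 over n = 5 days.
After batch 1: Gamma(α+S, β+n) = Gamma(6.84+36, 1.36+5) = Gamma(42.84, 6.36).
Batch 2: sum of counts S = 32 over n = 4 days.
After batch 2: Gamma(α+S, β+n) = Gamma(42.84+32, 6.36+4) = Gamma(74.84, 10.36).
The predictive distribution for one future period is NegBinom with mean α/β = 7.2239.

7.2239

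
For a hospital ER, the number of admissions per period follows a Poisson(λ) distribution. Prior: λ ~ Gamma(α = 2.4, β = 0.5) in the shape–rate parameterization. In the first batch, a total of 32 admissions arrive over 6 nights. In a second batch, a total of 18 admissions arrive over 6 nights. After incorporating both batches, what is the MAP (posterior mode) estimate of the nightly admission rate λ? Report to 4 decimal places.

4.1120

With a Gamma(shape α, rate β) prior, the Poisson likelihood is conjugate: the posterior is Gamma(α + ΣXᵢ, β + n).
After batch 1: Gamma(α+S, β+n) = Gamma(2.4+32, 0.5+6) = Gamma(34.4, 6.5).
After batch 2: Gamma(α+S, β+n) = Gamma(34.4+18, 6.5+6) = Gamma(52.4, 12.5).
Mode of Gamma(α,β) for α≥1 is (α−1)/β = 51.4/12.5 = 4.1120.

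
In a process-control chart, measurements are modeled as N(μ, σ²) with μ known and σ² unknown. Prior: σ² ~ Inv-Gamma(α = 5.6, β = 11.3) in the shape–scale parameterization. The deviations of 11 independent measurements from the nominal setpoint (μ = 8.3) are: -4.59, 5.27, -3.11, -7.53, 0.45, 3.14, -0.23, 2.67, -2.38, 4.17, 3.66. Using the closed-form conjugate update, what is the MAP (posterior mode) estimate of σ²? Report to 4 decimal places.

7.9135

With known mean μ and an Inverse-Gamma(α, β) prior on σ², the Normal likelihood is conjugate: posterior is Inv-Gamma(α + n/2, β + Σ(xᵢ−μ)²/2).
Σ(xᵢ−μ)² = (-4.59)² + (5.27)² + (-3.11)² + (-7.53)² + (0.45)² + (3.14)² + (-0.23)² + (2.67)² + (-2.38)² + (4.17)² + (3.66)² = 168.9068.
Posterior: Inv-Gamma(5.6 + 11/2, 11.3 + 168.9068/2) = Inv-Gamma(11.10, 95.75340).
Mode = β/(α+1) = 95.75340/12.10 = 7.9135.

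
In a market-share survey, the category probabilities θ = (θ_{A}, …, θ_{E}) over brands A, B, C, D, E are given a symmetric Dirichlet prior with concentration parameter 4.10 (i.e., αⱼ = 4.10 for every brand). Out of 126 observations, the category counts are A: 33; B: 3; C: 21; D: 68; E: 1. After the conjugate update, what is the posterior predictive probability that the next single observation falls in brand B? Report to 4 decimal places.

0.0485

The Dirichlet prior is conjugate to the Multinomial likelihood: each posterior αⱼ = prior αⱼ + observed count nⱼ.
Posterior concentration: (37.10, 7.10, 25.10, 72.10, 5.10), total = 146.50.
P(next = B | data) = α_{B}/Σα = 0.0485.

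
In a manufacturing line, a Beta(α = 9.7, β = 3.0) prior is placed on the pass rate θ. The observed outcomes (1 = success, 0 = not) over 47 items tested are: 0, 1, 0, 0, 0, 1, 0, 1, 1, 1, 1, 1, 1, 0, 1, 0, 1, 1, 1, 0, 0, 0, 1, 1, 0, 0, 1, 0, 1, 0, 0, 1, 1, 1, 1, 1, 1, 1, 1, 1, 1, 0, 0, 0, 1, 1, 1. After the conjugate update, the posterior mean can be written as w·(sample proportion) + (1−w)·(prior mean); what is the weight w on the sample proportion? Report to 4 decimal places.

The Beta prior is conjugate to a Binomial/Bernoulli likelihood; the update adds successes to α and failures to β.
Posterior mean = (α₀+k)/(α₀+β₀+n) = [n/(α₀+β₀+n)]·(k/n) + [(α₀+β₀)/(α₀+β₀+n)]·α₀/(α₀+β₀), so only n and the prior enter the weight.
The weight on the data is w = n/(α₀+β₀+n) = 47/(9.7+3.0+47) = 47/59.7 = 0.7873.

0.7873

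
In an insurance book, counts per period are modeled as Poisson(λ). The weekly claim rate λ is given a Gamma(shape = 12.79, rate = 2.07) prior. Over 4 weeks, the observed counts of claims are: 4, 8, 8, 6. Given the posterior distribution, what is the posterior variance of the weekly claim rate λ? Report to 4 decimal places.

1.0528

With a Gamma(shape α, rate β) prior, the Poisson likelihood is conjugate: the posterior is Gamma(α + ΣXᵢ, β + n).
Sum of counts S = 26 over n = 4 weeks.
Posterior: Gamma(α+S, β+n) = Gamma(12.79+26, 2.07+4) = Gamma(38.79, 6.07).
Var = α/β² = 38.79/6.07² = 1.0528.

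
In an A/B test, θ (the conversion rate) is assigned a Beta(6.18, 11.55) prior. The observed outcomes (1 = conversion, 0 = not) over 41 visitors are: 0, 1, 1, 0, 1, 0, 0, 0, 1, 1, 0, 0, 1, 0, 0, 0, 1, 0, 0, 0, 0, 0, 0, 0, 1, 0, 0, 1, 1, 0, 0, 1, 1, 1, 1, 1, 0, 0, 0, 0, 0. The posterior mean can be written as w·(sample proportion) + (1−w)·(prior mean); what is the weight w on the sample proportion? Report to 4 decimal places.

0.6981

The Beta prior is conjugate to a Binomial/Bernoulli likelihood; the update adds successes to α and failures to β.
Posterior mean = (α₀+k)/(α₀+β₀+n) = [n/(α₀+β₀+n)]·(k/n) + [(α₀+β₀)/(α₀+β₀+n)]·α₀/(α₀+β₀), so only n and the prior enter the weight.
The weight on the data is w = n/(α₀+β₀+n) = 41/(6.18+11.55+41) = 41/58.73 = 0.6981.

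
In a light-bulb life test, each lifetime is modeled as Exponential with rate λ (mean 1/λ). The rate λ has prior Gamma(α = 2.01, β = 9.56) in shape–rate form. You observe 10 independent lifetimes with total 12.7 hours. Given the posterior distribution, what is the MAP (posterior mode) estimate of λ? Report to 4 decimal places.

0.4946

With a Gamma(shape α, rate β) prior on the exponential rate λ, the posterior after n observations with total T = Σxᵢ is Gamma(α+n, β+T).
Posterior: Gamma(2.01+10, 9.56+12.7) = Gamma(12.01, 22.26).
Mode = (α−1)/β = 0.4946.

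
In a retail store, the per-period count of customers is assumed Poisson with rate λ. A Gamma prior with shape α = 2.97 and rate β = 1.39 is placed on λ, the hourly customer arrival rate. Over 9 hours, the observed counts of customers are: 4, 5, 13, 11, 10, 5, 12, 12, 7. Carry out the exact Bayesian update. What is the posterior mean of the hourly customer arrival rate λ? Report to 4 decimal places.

With a Gamma(shape α, rate β) prior, the Poisson likelihood is conjugate: the posterior is Gamma(α + ΣXᵢ, β + n).
Sum of counts S = 79 over n = 9 hours.
Posterior: Gamma(α+S, β+n) = Gamma(2.97+79, 1.39+9) = Gamma(81.97, 10.39).
Posterior mean = α/β = 81.97/10.39 = 7.8893.

7.8893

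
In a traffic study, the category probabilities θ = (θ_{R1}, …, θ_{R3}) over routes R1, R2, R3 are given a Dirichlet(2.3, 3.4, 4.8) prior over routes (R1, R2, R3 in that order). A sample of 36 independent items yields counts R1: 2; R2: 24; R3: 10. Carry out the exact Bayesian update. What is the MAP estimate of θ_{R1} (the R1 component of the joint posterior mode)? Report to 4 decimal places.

The Dirichlet prior is conjugate to the Multinomial likelihood: each posterior αⱼ = prior αⱼ + observed count nⱼ.
Posterior concentration: (4.3, 27.4, 14.8), total = 46.5.
Joint mode component: (α_{R1}−1)/(Σα−K) = 3.3/43.5 = 0.0759.

0.0759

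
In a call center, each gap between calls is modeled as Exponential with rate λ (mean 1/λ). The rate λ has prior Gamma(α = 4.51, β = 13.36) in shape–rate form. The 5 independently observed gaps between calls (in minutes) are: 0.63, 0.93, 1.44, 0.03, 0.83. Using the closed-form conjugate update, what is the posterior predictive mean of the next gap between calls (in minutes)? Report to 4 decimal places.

2.0235

With a Gamma(shape α, rate β) prior on the exponential rate λ, the posterior after n observations with total T = Σxᵢ is Gamma(α+n, β+T).
Sum of observations T = 3.86 minutes; n = 5.
Posterior: Gamma(4.51+5, 13.36+3.86) = Gamma(9.51, 17.22).
The predictive distribution for the next observation is Lomax; its mean is β/(α−1) = 17.22/8.51 = 2.0235.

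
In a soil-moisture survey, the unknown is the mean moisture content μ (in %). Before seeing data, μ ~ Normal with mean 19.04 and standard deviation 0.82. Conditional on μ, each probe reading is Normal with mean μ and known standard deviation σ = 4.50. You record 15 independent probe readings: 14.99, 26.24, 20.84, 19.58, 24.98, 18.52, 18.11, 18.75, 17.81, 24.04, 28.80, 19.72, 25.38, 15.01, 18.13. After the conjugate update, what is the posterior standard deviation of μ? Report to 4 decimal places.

0.6700

For Normal data with known variance σ², a Normal(μ₀, σ₀²) prior on μ is conjugate. Posterior precision = 1/σ₀² + n/σ²; posterior mean is the precision-weighted average of μ₀ and x̄.
σ₀² = 0.82² = 0.6724, σ² = 4.50² = 20.25; σ² + n·σ₀² = 20.25 + 15·0.6724 = 30.336.
Posterior precision = 1/σ₀² + n/σ² = 1/0.6724 + 15/20.25 = (σ² + n·σ₀²)/(σ₀²σ²) = 30.336/(0.6724·20.25); posterior variance σₙ² = σ₀²σ²/(σ² + n·σ₀²) = 0.6724·20.25/30.336 = 0.448843.
Posterior SD = √σₙ² = √(0.6724·20.25/30.336) = 0.6700.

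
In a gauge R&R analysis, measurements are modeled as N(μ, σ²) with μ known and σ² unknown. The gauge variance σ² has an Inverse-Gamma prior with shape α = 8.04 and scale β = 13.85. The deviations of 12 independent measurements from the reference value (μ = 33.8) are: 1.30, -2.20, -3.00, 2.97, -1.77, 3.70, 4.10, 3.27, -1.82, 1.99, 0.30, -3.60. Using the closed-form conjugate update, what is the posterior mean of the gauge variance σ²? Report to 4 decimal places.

4.4747

With known mean μ and an Inverse-Gamma(α, β) prior on σ², the Normal likelihood is conjugate: posterior is Inv-Gamma(α + n/2, β + Σ(xᵢ−μ)²/2).
Σ(xᵢ−μ)² = (1.30)² + (-2.20)² + (-3.00)² + (2.97)² + (-1.77)² + (3.70)² + (4.10)² + (3.27)² + (-1.82)² + (1.99)² + (0.30)² + (-3.60)² = 88.9992.
Posterior: Inv-Gamma(8.04 + 12/2, 13.85 + 88.9992/2) = Inv-Gamma(14.04, 58.34960).
E[σ²|data] = β/(α−1) = 58.34960/13.04 = 4.4747.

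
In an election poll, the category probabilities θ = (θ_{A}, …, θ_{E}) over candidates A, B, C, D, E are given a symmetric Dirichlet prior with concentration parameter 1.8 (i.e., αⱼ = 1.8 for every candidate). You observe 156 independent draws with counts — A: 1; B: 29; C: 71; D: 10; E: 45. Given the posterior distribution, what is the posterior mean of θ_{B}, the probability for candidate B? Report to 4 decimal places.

The Dirichlet prior is conjugate to the Multinomial likelihood: each posterior αⱼ = prior αⱼ + observed count nⱼ.
Posterior concentration: (2.8, 30.8, 72.8, 11.8, 46.8), total = 165.0.
E[θ_{B}|data] = α_{B}/Σα = 30.8/165.0 = 0.1867.

0.1867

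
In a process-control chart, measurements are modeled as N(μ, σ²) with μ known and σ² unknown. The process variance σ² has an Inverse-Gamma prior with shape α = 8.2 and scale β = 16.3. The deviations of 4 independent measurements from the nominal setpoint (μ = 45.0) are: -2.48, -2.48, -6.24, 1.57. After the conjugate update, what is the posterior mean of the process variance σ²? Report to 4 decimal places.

With known mean μ and an Inverse-Gamma(α, β) prior on σ², the Normal likelihood is conjugate: posterior is Inv-Gamma(α + n/2, β + Σ(xᵢ−μ)²/2).
Σ(xᵢ−μ)² = (-2.48)² + (-2.48)² + (-6.24)² + (1.57)² = 53.7033.
Posterior: Inv-Gamma(8.2 + 4/2, 16.3 + 53.7033/2) = Inv-Gamma(10.20, 43.15165).
E[σ²|data] = β/(α−1) = 43.15165/9.20 = 4.6904.

4.6904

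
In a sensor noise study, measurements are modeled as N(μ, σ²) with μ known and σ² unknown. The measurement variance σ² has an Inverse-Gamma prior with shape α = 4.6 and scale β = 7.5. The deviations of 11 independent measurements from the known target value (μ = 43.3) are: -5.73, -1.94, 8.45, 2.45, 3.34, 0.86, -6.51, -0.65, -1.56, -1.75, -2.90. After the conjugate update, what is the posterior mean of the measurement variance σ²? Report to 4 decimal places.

10.8574

With known mean μ and an Inverse-Gamma(α, β) prior on σ², the Normal likelihood is conjugate: posterior is Inv-Gamma(α + n/2, β + Σ(xᵢ−μ)²/2).
Σ(xᵢ−μ)² = (-5.73)² + (-1.94)² + (8.45)² + (2.45)² + (3.34)² + (0.86)² + (-6.51)² + (-0.65)² + (-1.56)² + (-1.75)² + (-2.90)² = 182.6054.
Posterior: Inv-Gamma(4.6 + 11/2, 7.5 + 182.6054/2) = Inv-Gamma(10.10, 98.80270).
E[σ²|data] = β/(α−1) = 98.80270/9.10 = 10.8574.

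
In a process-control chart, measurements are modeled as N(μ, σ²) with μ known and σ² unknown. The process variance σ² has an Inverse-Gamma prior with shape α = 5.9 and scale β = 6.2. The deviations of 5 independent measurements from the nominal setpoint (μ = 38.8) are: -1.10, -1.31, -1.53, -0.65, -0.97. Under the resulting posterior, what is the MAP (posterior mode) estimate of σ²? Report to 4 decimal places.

With known mean μ and an Inverse-Gamma(α, β) prior on σ², the Normal likelihood is conjugate: posterior is Inv-Gamma(α + n/2, β + Σ(xᵢ−μ)²/2).
Σ(xᵢ−μ)² = (-1.10)² + (-1.31)² + (-1.53)² + (-0.65)² + (-0.97)² = 6.6304.
Posterior: Inv-Gamma(5.9 + 5/2, 6.2 + 6.6304/2) = Inv-Gamma(8.40, 9.51520).
Mode = β/(α+1) = 9.51520/9.40 = 1.0123.

1.0123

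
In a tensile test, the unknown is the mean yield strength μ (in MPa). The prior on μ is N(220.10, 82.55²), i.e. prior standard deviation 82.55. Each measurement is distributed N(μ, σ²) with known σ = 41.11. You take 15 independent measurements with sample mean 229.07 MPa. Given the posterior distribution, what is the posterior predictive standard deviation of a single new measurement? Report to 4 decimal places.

For Normal data with known variance σ², a Normal(μ₀, σ₀²) prior on μ is conjugate. Posterior precision = 1/σ₀² + n/σ²; posterior mean is the precision-weighted average of μ₀ and x̄.
σ₀² = 82.55² = 6814.5025, σ² = 41.11² = 1690.0321; σ² + n·σ₀² = 1690.0321 + 15·6814.5025 = 103907.5696.
Posterior precision = 1/σ₀² + n/σ² = 1/6814.5025 + 15/1690.0321 = (σ² + n·σ₀²)/(σ₀²σ²) = 103907.5696/(6814.5025·1690.0321); posterior variance σₙ² = σ₀²σ²/(σ² + n·σ₀²) = 6814.5025·1690.0321/103907.5696 = 110.836275.
Predictive variance for one new observation = σₙ² + σ² = 6814.5025·1690.0321/103907.5696 + 1690.0321 = σ²·(σ₀² + 103907.5696)/103907.5696 = 1690.0321·110722.0721/103907.5696 = 1800.868375; SD = √(1690.0321·110722.0721/103907.5696) = 42.4366.

42.4366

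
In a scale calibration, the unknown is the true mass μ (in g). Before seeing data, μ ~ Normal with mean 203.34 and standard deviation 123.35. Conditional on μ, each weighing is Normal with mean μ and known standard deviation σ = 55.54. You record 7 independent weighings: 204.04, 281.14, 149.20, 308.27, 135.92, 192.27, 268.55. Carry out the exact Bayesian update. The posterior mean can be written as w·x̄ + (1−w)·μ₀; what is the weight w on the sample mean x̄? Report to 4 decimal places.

For Normal data with known variance σ², a Normal(μ₀, σ₀²) prior on μ is conjugate. Posterior precision = 1/σ₀² + n/σ²; posterior mean is the precision-weighted average of μ₀ and x̄.
σ₀² = 123.35² = 15215.2225, σ² = 55.54² = 3084.6916. Prior precision 1/σ₀² = 1/15215.2225; data precision n/σ² = 7/3084.6916.
w = (n/σ²)/(1/σ₀² + n/σ²) = n·σ₀²/(σ² + n·σ₀²) = 7·15215.2225/(3084.6916 + 7·15215.2225) = 106506.5575/109591.2491 = 0.9719.

0.9719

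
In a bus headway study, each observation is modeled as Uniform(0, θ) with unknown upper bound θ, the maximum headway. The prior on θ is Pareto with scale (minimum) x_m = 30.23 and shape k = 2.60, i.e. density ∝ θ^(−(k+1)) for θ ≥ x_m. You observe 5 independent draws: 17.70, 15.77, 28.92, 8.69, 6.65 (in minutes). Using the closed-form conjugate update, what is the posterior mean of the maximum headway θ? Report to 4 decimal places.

34.8103

A Pareto(scale x_m, shape k) prior on the upper bound θ of Uniform(0, θ) is conjugate: posterior is Pareto(max(x_m, max xᵢ), k + n).
Sample maximum = 28.92; prior scale x_m = 30.23 → posterior scale = max = 30.23.
Posterior shape = 2.60 + 5 = 7.60.
E[θ|data] = k·x_m/(k−1) = 7.60·30.23/6.60 = 34.8103.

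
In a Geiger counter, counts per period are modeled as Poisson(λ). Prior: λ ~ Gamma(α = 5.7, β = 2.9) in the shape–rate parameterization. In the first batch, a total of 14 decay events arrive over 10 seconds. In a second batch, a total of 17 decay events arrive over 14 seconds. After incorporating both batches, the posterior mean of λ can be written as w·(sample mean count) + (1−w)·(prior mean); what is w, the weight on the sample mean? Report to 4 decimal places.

0.8922

With a Gamma(shape α, rate β) prior, the Poisson likelihood is conjugate: the posterior is Gamma(α + ΣXᵢ, β + n).
Total number of seconds: n = 10 + 14 = 24.
Posterior mean = (α₀+S)/(β₀+n) = [n/(β₀+n)]·(S/n) + [β₀/(β₀+n)]·(α₀/β₀), so only n and β₀ enter the weight.
Weight on data w = n/(β₀+n) = 24/(2.9+24) = 24/26.9 = 0.8922.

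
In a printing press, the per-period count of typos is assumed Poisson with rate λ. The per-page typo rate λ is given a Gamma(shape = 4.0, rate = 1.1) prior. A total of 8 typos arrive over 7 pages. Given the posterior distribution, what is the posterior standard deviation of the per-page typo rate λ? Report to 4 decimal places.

0.4277

With a Gamma(shape α, rate β) prior, the Poisson likelihood is conjugate: the posterior is Gamma(α + ΣXᵢ, β + n).
Posterior: Gamma(α+S, β+n) = Gamma(4.0+8, 1.1+7) = Gamma(12.0, 8.1).
SD = √α/β = √12.0/8.1 = 0.4277.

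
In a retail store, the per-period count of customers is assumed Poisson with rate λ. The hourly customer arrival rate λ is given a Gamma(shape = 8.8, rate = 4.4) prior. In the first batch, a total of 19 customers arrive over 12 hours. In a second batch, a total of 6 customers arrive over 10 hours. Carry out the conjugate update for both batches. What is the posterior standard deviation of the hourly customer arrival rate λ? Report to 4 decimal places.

With a Gamma(shape α, rate β) prior, the Poisson likelihood is conjugate: the posterior is Gamma(α + ΣXᵢ, β + n).
After batch 1: Gamma(α+S, β+n) = Gamma(8.8+19, 4.4+12) = Gamma(27.8, 16.4).
After batch 2: Gamma(α+S, β+n) = Gamma(27.8+6, 16.4+10) = Gamma(33.8, 26.4).
SD = √α/β = √33.8/26.4 = 0.2202.

0.2202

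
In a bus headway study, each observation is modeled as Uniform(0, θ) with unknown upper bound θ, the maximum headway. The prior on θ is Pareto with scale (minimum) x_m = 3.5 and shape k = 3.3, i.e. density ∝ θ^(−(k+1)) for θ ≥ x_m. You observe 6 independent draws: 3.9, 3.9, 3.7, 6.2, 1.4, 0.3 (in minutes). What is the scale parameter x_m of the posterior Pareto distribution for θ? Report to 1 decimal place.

6.2

A Pareto(scale x_m, shape k) prior on the upper bound θ of Uniform(0, θ) is conjugate: posterior is Pareto(max(x_m, max xᵢ), k + n).
Sample maximum = 6.2; prior scale x_m = 3.5 → posterior scale = max = 6.2.
Posterior shape = 3.3 + 6 = 9.3.
Posterior scale x_m = 6.2.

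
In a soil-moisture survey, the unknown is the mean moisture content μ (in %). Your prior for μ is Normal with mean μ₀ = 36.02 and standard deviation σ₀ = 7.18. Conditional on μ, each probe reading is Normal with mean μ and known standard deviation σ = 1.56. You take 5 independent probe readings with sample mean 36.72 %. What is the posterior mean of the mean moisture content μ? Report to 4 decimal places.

For Normal data with known variance σ², a Normal(μ₀, σ₀²) prior on μ is conjugate. Posterior precision = 1/σ₀² + n/σ²; posterior mean is the precision-weighted average of μ₀ and x̄.
n·x̄ = 5·36.72 = 183.6.
σ₀² = 7.18² = 51.5524, σ² = 1.56² = 2.4336; σ² + n·σ₀² = 2.4336 + 5·51.5524 = 260.1956.
Posterior mean = (μ₀/σ₀² + n·x̄/σ²)/(1/σ₀² + n/σ²) = (σ²·μ₀ + σ₀²·n·x̄)/(σ² + n·σ₀²) = (2.4336·36.02 + 51.5524·183.6)/260.1956 = 9552.678912/260.1956 = 36.7135.

36.7135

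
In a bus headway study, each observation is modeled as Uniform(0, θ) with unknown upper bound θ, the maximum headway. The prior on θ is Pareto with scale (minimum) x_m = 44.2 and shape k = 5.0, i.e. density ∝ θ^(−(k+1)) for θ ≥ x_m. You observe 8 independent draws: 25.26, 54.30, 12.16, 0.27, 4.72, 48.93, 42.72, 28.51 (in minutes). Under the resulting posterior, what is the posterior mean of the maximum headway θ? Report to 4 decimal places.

58.8250

A Pareto(scale x_m, shape k) prior on the upper bound θ of Uniform(0, θ) is conjugate: posterior is Pareto(max(x_m, max xᵢ), k + n).
Sample maximum = 54.30; prior scale x_m = 44.2 → posterior scale = max = 54.30.
Posterior shape = 5.0 + 8 = 13.0.
E[θ|data] = k·x_m/(k−1) = 13.0·54.30/12.0 = 58.8250.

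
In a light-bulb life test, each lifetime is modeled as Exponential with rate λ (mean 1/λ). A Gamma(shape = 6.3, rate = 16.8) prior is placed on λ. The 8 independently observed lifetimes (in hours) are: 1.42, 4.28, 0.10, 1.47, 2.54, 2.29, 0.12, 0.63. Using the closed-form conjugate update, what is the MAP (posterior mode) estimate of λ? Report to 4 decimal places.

0.4486

With a Gamma(shape α, rate β) prior on the exponential rate λ, the posterior after n observations with total T = Σxᵢ is Gamma(α+n, β+T).
Sum of observations T = 12.85 hours; n = 8.
Posterior: Gamma(6.3+8, 16.8+12.85) = Gamma(14.3, 29.65).
Mode = (α−1)/β = 0.4486.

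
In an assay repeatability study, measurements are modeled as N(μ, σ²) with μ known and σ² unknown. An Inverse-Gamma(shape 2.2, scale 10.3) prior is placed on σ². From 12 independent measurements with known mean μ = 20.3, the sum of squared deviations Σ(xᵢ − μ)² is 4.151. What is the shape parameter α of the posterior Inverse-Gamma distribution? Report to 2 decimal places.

With known mean μ and an Inverse-Gamma(α, β) prior on σ², the Normal likelihood is conjugate: posterior is Inv-Gamma(α + n/2, β + Σ(xᵢ−μ)²/2).
Posterior: Inv-Gamma(2.2 + 12/2, 10.3 + 4.151/2) = Inv-Gamma(8.20, 12.3755).
Posterior α = 8.20.

8.20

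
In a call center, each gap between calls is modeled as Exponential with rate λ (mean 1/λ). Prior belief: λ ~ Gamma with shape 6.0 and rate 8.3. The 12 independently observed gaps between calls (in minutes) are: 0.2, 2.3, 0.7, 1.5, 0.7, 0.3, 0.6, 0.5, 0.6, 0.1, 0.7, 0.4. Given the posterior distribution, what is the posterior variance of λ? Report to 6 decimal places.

With a Gamma(shape α, rate β) prior on the exponential rate λ, the posterior after n observations with total T = Σxᵢ is Gamma(α+n, β+T).
Sum of observations T = 8.6 minutes; n = 12.
Posterior: Gamma(6.0+12, 8.3+8.6) = Gamma(18.0, 16.9).
Var = α/β² = 0.063023.

0.063023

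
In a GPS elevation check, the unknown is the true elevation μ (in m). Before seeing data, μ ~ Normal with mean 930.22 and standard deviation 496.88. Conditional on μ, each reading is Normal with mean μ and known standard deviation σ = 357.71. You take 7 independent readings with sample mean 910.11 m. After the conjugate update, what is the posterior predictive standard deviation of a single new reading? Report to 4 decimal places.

380.7569

For Normal data with known variance σ², a Normal(μ₀, σ₀²) prior on μ is conjugate. Posterior precision = 1/σ₀² + n/σ²; posterior mean is the precision-weighted average of μ₀ and x̄.
σ₀² = 496.88² = 246889.7344, σ² = 357.71² = 127956.4441; σ² + n·σ₀² = 127956.4441 + 7·246889.7344 = 1856184.5849.
Posterior precision = 1/σ₀² + n/σ² = 1/246889.7344 + 7/127956.4441 = (σ² + n·σ₀²)/(σ₀²σ²) = 1856184.5849/(246889.7344·127956.4441); posterior variance σₙ² = σ₀²σ²/(σ² + n·σ₀²) = 246889.7344·127956.4441/1856184.5849 = 17019.391690.
Predictive variance for one new observation = σₙ² + σ² = 246889.7344·127956.4441/1856184.5849 + 127956.4441 = σ²·(σ₀² + 1856184.5849)/1856184.5849 = 127956.4441·2103074.3193/1856184.5849 = 144975.835790; SD = √(127956.4441·2103074.3193/1856184.5849) = 380.7569.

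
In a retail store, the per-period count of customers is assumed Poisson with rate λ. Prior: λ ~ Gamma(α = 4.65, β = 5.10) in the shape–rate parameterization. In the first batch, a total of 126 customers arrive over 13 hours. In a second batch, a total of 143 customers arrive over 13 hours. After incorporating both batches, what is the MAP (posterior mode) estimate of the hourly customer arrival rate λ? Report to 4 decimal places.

With a Gamma(shape α, rate β) prior, the Poisson likelihood is conjugate: the posterior is Gamma(α + ΣXᵢ, β + n).
After batch 1: Gamma(α+S, β+n) = Gamma(4.65+126, 5.10+13) = Gamma(130.65, 18.10).
After batch 2: Gamma(α+S, β+n) = Gamma(130.65+143, 18.10+13) = Gamma(273.65, 31.10).
Mode of Gamma(α,β) for α≥1 is (α−1)/β = 272.65/31.10 = 8.7669.

8.7669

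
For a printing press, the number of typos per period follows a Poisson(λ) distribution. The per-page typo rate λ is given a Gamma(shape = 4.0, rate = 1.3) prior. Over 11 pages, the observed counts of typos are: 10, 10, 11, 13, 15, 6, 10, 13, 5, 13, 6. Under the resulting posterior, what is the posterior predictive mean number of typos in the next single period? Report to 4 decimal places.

With a Gamma(shape α, rate β) prior, the Poisson likelihood is conjugate: the posterior is Gamma(α + ΣXᵢ, β + n).
Sum of counts S = 112 over n = 11 pages.
Posterior: Gamma(α+S, β+n) = Gamma(4.0+112, 1.3+11) = Gamma(116.0, 12.3).
The predictive distribution for one future period is NegBinom with mean α/β = 9.4309.

9.4309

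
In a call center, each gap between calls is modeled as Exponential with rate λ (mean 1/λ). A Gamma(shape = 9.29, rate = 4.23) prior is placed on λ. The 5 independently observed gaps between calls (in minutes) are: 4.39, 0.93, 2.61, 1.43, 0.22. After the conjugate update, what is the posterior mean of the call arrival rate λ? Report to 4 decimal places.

1.0348

With a Gamma(shape α, rate β) prior on the exponential rate λ, the posterior after n observations with total T = Σxᵢ is Gamma(α+n, β+T).
Sum of observations T = 9.58 minutes; n = 5.
Posterior: Gamma(9.29+5, 4.23+9.58) = Gamma(14.29, 13.81).
Posterior mean of λ = α/β = 14.29/13.81 = 1.0348.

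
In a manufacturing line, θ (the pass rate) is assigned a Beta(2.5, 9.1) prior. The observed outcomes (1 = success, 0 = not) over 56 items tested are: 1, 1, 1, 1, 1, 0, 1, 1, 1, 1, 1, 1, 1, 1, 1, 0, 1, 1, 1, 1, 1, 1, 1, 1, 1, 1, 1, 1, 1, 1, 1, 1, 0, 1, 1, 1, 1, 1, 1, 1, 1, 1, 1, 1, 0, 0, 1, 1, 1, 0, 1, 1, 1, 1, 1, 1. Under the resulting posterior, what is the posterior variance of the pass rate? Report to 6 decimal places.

The Beta prior is conjugate to a Binomial/Bernoulli likelihood; the update adds successes to α and failures to β.
Posterior: Beta(α+k, β+n−k) = Beta(2.5+50, 9.1+6) = Beta(52.5, 15.1).
Var = αβ/((α+β)²(α+β+1)) = 52.5·15.1/(67.6²·68.6) = 0.002529.

0.002529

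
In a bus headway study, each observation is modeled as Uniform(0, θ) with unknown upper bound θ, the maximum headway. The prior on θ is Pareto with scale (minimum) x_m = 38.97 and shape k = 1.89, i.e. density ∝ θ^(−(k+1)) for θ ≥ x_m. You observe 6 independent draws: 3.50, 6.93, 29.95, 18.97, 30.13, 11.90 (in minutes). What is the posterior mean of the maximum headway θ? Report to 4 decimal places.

44.6260

A Pareto(scale x_m, shape k) prior on the upper bound θ of Uniform(0, θ) is conjugate: posterior is Pareto(max(x_m, max xᵢ), k + n).
Sample maximum = 30.13; prior scale x_m = 38.97 → posterior scale = max = 38.97.
Posterior shape = 1.89 + 6 = 7.89.
E[θ|data] = k·x_m/(k−1) = 7.89·38.97/6.89 = 44.6260.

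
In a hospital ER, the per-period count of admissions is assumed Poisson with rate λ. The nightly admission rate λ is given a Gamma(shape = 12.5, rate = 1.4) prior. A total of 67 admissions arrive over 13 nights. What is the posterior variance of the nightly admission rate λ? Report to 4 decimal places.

With a Gamma(shape α, rate β) prior, the Poisson likelihood is conjugate: the posterior is Gamma(α + ΣXᵢ, β + n).
Posterior: Gamma(α+S, β+n) = Gamma(12.5+67, 1.4+13) = Gamma(79.5, 14.4).
Var = α/β² = 79.5/14.4² = 0.3834.

0.3834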